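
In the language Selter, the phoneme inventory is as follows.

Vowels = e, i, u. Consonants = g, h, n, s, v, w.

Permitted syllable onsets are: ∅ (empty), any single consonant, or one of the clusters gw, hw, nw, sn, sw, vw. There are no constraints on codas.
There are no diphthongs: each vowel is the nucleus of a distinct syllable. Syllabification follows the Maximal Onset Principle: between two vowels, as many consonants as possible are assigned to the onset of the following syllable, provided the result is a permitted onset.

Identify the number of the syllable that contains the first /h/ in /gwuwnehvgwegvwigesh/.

2

Nuclei (vowels): u, e, e, i, e → 5 syllables.
/u…e/ gap (V1→V2): /wn/ splits as /w/ + /n/ (/n/ is the longest suffix that is a licit onset).
/e…e/ gap (V2→V3): /hvgw/ — longest licit onset from the right is /gw/, leaving /hv/ as coda.
/e…i/ gap (V3→V4): /gvw/ splits as /g/ + /vw/ (/vw/ is the longest suffix that is a licit onset).
/i…e/ gap (V4→V5): /g/ is a single consonant, so it becomes the next onset.
Syllabification: gwuw.nehv.gweg.vwi.gesh.
The first /h/ is in the coda of syllable 2 (/nehv/).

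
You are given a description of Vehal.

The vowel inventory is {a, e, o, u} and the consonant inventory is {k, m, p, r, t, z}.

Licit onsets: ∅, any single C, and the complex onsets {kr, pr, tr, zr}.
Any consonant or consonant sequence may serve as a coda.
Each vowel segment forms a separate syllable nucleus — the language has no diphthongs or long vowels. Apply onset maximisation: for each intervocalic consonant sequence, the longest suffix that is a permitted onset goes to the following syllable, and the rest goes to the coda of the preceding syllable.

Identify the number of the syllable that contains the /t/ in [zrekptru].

Vowels present: e, u; each is a nucleus, giving 2 syllables.
σ1/σ2 boundary: /kptr/; trying suffixes from longest down, /tr/ is the first permitted one, so coda /kp/ | onset /tr/.
Putting it together: zrekp.tru.
The /t/ is in the onset of syllable 2 (/tru/).

2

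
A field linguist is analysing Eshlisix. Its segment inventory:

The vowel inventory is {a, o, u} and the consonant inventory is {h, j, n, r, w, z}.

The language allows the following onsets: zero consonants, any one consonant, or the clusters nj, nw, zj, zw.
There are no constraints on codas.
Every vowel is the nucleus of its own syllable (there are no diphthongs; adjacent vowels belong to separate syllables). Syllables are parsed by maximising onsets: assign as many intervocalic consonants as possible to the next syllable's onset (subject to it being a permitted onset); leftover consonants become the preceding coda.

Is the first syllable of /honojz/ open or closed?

The vowels are o, o — 2 nuclei, so 2 syllables.
/o…o/ gap (V1→V2): /n/ is a single consonant, so it becomes the next onset.
Putting it together: ho.nojz.
Syllable 1 is /ho/; it ends in its nucleus with no coda, so it is open.

open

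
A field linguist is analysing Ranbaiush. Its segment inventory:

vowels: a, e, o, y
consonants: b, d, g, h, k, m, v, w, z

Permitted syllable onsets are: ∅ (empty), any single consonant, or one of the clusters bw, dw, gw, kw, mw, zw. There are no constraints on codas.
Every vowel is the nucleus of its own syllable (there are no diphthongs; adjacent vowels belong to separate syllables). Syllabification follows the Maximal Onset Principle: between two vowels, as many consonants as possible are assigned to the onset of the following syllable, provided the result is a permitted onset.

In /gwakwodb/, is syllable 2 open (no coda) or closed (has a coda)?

closed

The vowels are a, o — 2 nuclei, so 2 syllables.
V1 /a/ – V2 /o/: /kw/ is a licit onset in full, so it all attaches to the next syllable.
Syllabification: gwa.kwodb.
Syllable 2 is /kwodb/ with coda /db/, so it is closed.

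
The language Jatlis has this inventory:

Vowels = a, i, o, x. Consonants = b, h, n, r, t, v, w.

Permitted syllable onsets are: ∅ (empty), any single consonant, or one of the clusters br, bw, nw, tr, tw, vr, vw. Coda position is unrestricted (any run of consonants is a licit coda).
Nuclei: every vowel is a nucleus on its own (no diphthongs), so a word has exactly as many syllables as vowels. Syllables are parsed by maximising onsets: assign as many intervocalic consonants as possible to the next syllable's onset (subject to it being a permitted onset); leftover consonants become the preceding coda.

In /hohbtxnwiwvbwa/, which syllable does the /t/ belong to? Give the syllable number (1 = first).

Nuclei (vowels): o, x, i, a → 4 syllables.
σ1/σ2 boundary: /hbt/ — longest licit onset from the right is /t/, leaving /hb/ as coda.
σ2/σ3 boundary: /nw/ is a licit onset in full, so it all attaches to the next syllable.
σ3/σ4 boundary: /wvbw/ splits as /wv/ + /bw/ (/bw/ is the longest suffix that is a licit onset).
So the parse is hohb.tx.nwiwv.bwa.
The /t/ is in the onset of syllable 2 (/tx/).

2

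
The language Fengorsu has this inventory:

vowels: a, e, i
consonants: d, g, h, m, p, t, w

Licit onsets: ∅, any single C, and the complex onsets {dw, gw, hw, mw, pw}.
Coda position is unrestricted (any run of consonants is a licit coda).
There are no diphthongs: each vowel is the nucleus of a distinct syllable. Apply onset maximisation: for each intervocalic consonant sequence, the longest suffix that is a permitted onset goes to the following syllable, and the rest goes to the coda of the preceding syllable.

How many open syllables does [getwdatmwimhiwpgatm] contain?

The vowels are e, a, i, i, a — 5 nuclei, so 5 syllables.
σ1/σ2 boundary: /twd/ — longest licit onset from the right is /d/, leaving /tw/ as coda.
σ2/σ3 boundary: /tmw/; trying suffixes from longest down, /mw/ is the first permitted one, so coda /t/ | onset /mw/.
σ3/σ4 boundary: /mh/ — longest licit onset from the right is /h/, leaving /m/ as coda.
σ4/σ5 boundary: /wpg/ splits as /wp/ + /g/ (/g/ is the longest suffix that is a licit onset).
So the parse is getw.dat.mwim.hiwp.gatm.
Classifying each syllable: /getw/ (closed), /dat/ (closed), /mwim/ (closed), /hiwp/ (closed), /gatm/ (closed).
Open syllables: 0.

0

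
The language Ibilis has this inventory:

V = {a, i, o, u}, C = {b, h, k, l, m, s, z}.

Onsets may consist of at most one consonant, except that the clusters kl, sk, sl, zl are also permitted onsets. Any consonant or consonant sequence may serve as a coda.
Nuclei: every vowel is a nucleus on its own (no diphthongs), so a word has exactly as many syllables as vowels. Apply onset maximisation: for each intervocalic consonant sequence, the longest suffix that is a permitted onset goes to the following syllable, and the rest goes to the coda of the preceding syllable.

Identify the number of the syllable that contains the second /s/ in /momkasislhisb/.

Vowels present: o, a, i, i; each is a nucleus, giving 4 syllables.
/o…a/ gap (V1→V2): cluster /mk/ — the longest permitted-onset suffix is /k/; onset = /k/, preceding coda = /m/.
/a…i/ gap (V2→V3): /s/ is a single consonant, so it becomes the next onset.
/i…i/ gap (V3→V4): cluster /slh/ — the longest permitted-onset suffix is /h/; onset = /h/, preceding coda = /sl/.
So the parse is mom.ka.sisl.hisb.
The second /s/ is in the coda of syllable 3 (/sisl/).

3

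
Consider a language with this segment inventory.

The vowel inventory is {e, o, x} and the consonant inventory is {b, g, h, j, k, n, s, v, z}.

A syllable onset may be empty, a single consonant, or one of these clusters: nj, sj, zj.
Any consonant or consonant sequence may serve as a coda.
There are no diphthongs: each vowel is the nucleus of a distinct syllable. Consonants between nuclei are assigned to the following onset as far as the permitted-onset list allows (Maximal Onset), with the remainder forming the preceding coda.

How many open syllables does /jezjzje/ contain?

Vowels present: e, e; each is a nucleus, giving 2 syllables.
Between /e/ (V1) and /e/ (V2): cluster /zjzj/ — the longest permitted-onset suffix is /zj/; onset = /zj/, preceding coda = /zj/.
Result: jezj.zje.
Classifying each syllable: /jezj/ (closed), /zje/ (open).
Open syllables: 1.

1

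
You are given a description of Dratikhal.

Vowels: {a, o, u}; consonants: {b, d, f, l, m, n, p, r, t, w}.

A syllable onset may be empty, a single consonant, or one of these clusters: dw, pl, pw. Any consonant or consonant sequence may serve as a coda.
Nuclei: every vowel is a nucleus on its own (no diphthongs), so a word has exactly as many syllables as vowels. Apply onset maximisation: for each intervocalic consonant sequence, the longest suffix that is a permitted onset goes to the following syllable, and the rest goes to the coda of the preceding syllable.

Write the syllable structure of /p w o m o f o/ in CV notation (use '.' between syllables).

CCV.CV.CV

Nuclei (vowels): o, o, o → 3 syllables.
σ1/σ2 boundary: just /m/ — single C goes to the following onset.
σ2/σ3 boundary: /f/ is a single consonant, so it becomes the next onset.
Syllabification: pwo.mo.fo.
Mapping each syllable to C/V: /pwo/ → CCV, /mo/ → CV, /fo/ → CV.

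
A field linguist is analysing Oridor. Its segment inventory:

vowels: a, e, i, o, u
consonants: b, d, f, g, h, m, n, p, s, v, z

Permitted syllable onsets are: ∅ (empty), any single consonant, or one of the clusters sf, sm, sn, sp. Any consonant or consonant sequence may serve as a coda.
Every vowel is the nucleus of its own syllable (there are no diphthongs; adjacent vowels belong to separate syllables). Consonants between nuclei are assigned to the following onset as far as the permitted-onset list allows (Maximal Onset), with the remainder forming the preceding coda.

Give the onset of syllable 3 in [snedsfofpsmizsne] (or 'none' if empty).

Vowels present: e, o, i, e; each is a nucleus, giving 4 syllables.
/e…o/ gap (V1→V2): /dsf/; trying suffixes from longest down, /sf/ is the first permitted one, so coda /d/ | onset /sf/.
/o…i/ gap (V2→V3): cluster /fpsm/ — the longest permitted-onset suffix is /sm/; onset = /sm/, preceding coda = /fp/.
/i…e/ gap (V3→V4): /zsn/ splits as /z/ + /sn/ (/sn/ is the longest suffix that is a licit onset).
Syllabification: sned.sfofp.smiz.sne.
Syllable 3 is /smiz/: onset /sm/, nucleus /i/, coda /z/.

sm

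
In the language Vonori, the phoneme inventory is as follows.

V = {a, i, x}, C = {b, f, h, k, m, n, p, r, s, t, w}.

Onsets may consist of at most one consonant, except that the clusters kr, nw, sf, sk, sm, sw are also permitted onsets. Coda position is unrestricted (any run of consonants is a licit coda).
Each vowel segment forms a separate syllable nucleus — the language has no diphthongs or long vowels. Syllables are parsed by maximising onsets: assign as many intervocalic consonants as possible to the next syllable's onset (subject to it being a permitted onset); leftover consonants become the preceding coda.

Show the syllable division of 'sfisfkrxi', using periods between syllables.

Vowels present: i, x, i; each is a nucleus, giving 3 syllables.
/i…x/ gap (V1→V2): /sfkr/ splits as /sf/ + /kr/ (/kr/ is the longest suffix that is a licit onset).
/x…i/ gap (V2→V3): hiatus — the boundary sits between the two vowels.

sfisf.krx.i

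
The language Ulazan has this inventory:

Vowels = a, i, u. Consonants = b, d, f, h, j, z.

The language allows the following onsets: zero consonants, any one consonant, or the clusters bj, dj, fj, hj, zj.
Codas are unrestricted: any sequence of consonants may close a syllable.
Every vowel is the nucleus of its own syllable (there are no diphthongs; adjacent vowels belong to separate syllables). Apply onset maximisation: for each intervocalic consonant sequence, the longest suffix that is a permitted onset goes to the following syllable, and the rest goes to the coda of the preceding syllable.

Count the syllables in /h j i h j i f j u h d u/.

Nuclei (vowels): i, i, u, u → 4 syllables.

4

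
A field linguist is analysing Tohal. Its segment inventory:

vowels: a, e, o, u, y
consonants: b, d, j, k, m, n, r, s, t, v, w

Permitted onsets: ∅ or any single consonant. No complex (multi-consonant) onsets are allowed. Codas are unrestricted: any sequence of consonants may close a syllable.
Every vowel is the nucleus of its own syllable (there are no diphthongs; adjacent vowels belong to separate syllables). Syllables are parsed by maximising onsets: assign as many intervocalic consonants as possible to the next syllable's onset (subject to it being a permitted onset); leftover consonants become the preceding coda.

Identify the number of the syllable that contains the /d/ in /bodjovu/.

The vowels are o, o, u — 3 nuclei, so 3 syllables.
σ1/σ2 boundary: /dj/; trying suffixes from longest down, /j/ is the first permitted one, so coda /d/ | onset /j/.
σ2/σ3 boundary: just /v/ — single C goes to the following onset.
So the parse is bod.jo.vu.
The /d/ is in the coda of syllable 1 (/bod/).

1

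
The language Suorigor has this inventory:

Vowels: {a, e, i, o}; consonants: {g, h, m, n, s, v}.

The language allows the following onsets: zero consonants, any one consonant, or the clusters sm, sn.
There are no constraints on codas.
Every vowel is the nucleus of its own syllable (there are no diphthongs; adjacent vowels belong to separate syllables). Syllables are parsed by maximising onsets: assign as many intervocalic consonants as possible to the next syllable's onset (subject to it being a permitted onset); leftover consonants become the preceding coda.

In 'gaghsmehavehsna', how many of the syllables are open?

3

Nuclei (vowels): a, e, a, e, a → 5 syllables.
σ1/σ2 boundary: cluster /ghsm/ — the longest permitted-onset suffix is /sm/; onset = /sm/, preceding coda = /gh/.
σ2/σ3 boundary: /h/ → onset of the next syllable (single consonants are always licit onsets).
σ3/σ4 boundary: /v/ is a single consonant, so it becomes the next onset.
σ4/σ5 boundary: /hsn/ splits as /h/ + /sn/ (/sn/ is the longest suffix that is a licit onset).
Putting it together: gagh.sme.ha.veh.sna.
Classifying each syllable: /gagh/ (closed), /sme/ (open), /ha/ (open), /veh/ (closed), /sna/ (open).
Open syllables: 3.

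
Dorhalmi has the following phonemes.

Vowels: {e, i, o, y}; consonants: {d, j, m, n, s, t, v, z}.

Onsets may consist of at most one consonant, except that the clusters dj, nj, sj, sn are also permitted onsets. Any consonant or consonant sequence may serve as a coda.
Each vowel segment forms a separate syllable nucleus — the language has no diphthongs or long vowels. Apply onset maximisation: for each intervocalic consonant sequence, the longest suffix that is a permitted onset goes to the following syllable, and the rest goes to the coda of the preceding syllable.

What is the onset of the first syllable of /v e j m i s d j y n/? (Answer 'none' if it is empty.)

v

Nuclei (vowels): e, i, y → 3 syllables.
/e…i/ gap (V1→V2): /jm/ — longest licit onset from the right is /m/, leaving /j/ as coda.
/i…y/ gap (V2→V3): /sdj/ splits as /s/ + /dj/ (/dj/ is the longest suffix that is a licit onset).
Syllabification: vej.mis.djyn.
Syllable 1 is /vej/: onset /v/, nucleus /e/, coda /j/.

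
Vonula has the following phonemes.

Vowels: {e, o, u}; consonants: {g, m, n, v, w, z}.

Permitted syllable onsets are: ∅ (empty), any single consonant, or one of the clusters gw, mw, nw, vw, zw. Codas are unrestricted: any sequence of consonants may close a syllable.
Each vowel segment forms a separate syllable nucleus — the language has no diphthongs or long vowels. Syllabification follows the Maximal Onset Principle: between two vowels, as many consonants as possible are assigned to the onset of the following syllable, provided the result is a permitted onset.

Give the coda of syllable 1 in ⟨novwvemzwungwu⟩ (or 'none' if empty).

Nuclei (vowels): o, e, u, u → 4 syllables.
/o…e/ gap (V1→V2): /vwv/ splits as /vw/ + /v/ (/v/ is the longest suffix that is a licit onset).
/e…u/ gap (V2→V3): /mzw/ splits as /m/ + /zw/ (/zw/ is the longest suffix that is a licit onset).
/u…u/ gap (V3→V4): /ngw/ — longest licit onset from the right is /gw/, leaving /n/ as coda.
Syllabification: novw.vem.zwun.gwu.
Syllable 1 is /novw/: onset /n/, nucleus /o/, coda /vw/.

vw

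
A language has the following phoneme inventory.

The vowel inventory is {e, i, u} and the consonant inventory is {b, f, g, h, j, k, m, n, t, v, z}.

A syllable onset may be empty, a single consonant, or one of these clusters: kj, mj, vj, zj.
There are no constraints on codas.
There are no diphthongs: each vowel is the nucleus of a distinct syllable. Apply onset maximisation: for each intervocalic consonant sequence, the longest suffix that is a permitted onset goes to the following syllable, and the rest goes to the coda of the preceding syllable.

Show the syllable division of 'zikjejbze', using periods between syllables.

zi.kjejb.ze

Vowels present: i, e, e; each is a nucleus, giving 3 syllables.
σ1/σ2 boundary: cluster /kj/ — /kj/ is itself a permitted onset, so the whole cluster goes right; preceding coda = ∅.
σ2/σ3 boundary: /jbz/ splits as /jb/ + /z/ (/z/ is the longest suffix that is a licit onset).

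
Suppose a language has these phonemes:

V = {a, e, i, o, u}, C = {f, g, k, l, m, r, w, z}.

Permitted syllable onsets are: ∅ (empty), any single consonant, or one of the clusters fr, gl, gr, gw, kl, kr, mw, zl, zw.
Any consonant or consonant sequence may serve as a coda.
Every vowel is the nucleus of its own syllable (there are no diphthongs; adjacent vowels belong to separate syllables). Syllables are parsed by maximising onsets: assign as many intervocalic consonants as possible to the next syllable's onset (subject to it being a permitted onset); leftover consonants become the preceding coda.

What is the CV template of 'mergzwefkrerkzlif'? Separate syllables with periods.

CVCC.CCVC.CCVCC.CCVC

The vowels are e, e, e, i — 4 nuclei, so 4 syllables.
σ1/σ2 boundary: cluster /rgzw/ — the longest permitted-onset suffix is /zw/; onset = /zw/, preceding coda = /rg/.
σ2/σ3 boundary: /fkr/; trying suffixes from longest down, /kr/ is the first permitted one, so coda /f/ | onset /kr/.
σ3/σ4 boundary: /rkzl/ splits as /rk/ + /zl/ (/zl/ is the longest suffix that is a licit onset).
Syllabification: merg.zwef.krerk.zlif.
Mapping each syllable to C/V: /merg/ → CVCC, /zwef/ → CCVC, /krerk/ → CCVCC, /zlif/ → CCVC.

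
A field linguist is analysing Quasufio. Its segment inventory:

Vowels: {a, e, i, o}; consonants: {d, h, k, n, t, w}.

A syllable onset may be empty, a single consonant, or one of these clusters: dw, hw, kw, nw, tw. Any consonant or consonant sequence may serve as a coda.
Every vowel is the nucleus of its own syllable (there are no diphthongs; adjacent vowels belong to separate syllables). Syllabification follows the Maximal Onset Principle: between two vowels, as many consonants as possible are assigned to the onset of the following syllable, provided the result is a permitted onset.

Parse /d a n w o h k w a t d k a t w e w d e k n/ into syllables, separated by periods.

da.nwoh.kwatd.ka.twew.dekn

Vowels present: a, o, a, a, e, e; each is a nucleus, giving 6 syllables.
/a…o/ gap (V1→V2): cluster /nw/ — /nw/ is itself a permitted onset, so the whole cluster goes right; preceding coda = ∅.
/o…a/ gap (V2→V3): /hkw/; trying suffixes from longest down, /kw/ is the first permitted one, so coda /h/ | onset /kw/.
/a…a/ gap (V3→V4): /tdk/; trying suffixes from longest down, /k/ is the first permitted one, so coda /td/ | onset /k/.
/a…e/ gap (V4→V5): /tw/ — entire cluster is a permitted onset → onset /tw/, coda ∅.
/e…e/ gap (V5→V6): /wd/ splits as /w/ + /d/ (/d/ is the longest suffix that is a licit onset).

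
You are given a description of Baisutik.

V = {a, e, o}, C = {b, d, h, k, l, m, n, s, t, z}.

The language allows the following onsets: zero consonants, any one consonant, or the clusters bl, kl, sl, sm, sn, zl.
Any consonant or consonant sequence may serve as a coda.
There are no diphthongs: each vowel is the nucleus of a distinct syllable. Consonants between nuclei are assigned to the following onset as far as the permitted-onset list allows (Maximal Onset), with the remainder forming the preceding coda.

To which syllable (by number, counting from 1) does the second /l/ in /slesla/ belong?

Vowels present: e, a; each is a nucleus, giving 2 syllables.
σ1/σ2 boundary: cluster /sl/ — /sl/ is itself a permitted onset, so the whole cluster goes right; preceding coda = ∅.
So the parse is sle.sla.
The second /l/ is in the onset of syllable 2 (/sla/).

2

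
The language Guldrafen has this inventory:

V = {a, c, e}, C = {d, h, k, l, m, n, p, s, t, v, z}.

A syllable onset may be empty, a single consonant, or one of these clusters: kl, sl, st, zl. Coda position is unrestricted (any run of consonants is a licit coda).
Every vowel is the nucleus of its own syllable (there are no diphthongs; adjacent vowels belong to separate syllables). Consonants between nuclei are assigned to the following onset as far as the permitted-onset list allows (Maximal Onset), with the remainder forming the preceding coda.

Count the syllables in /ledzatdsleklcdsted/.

5

The vowels are e, a, e, c, e — 5 nuclei, so 5 syllables.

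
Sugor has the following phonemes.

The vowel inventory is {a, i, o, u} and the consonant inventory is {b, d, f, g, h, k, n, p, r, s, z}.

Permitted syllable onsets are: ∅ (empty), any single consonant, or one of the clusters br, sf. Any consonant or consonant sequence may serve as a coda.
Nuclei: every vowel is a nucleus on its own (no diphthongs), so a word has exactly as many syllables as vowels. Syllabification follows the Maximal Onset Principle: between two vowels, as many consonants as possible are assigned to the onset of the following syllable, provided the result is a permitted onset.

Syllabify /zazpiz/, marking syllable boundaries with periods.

zaz.piz

Nuclei (vowels): a, i → 2 syllables.
σ1/σ2 boundary: cluster /zp/ — the longest permitted-onset suffix is /p/; onset = /p/, preceding coda = /z/.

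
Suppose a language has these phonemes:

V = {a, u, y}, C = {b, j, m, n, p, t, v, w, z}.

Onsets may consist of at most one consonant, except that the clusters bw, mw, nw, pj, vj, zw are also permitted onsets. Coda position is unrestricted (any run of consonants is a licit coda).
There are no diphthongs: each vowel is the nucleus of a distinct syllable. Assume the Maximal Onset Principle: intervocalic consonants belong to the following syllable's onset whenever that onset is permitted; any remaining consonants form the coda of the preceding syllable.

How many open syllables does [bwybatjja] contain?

2

Vowels present: y, a, a; each is a nucleus, giving 3 syllables.
Between /y/ (V1) and /a/ (V2): /b/ → onset of the next syllable (single consonants are always licit onsets).
Between /a/ (V2) and /a/ (V3): /tjj/ splits as /tj/ + /j/ (/j/ is the longest suffix that is a licit onset).
Result: bwy.batj.ja.
Classifying each syllable: /bwy/ (open), /batj/ (closed), /ja/ (open).
Open syllables: 2.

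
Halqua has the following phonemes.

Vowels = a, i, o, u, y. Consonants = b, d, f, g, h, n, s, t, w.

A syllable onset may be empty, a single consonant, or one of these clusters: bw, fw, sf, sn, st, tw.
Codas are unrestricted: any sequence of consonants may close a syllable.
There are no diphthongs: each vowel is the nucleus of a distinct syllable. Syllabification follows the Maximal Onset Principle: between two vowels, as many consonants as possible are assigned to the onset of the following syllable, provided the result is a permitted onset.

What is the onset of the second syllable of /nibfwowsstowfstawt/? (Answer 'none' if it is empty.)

fw

Vowels present: i, o, o, a; each is a nucleus, giving 4 syllables.
σ1/σ2 boundary: cluster /bfw/ — the longest permitted-onset suffix is /fw/; onset = /fw/, preceding coda = /b/.
σ2/σ3 boundary: /wsst/ — longest licit onset from the right is /st/, leaving /ws/ as coda.
σ3/σ4 boundary: /wfst/ splits as /wf/ + /st/ (/st/ is the longest suffix that is a licit onset).
Syllabification: nib.fwows.stowf.stawt.
Syllable 2 is /fwows/: onset /fw/, nucleus /o/, coda /ws/.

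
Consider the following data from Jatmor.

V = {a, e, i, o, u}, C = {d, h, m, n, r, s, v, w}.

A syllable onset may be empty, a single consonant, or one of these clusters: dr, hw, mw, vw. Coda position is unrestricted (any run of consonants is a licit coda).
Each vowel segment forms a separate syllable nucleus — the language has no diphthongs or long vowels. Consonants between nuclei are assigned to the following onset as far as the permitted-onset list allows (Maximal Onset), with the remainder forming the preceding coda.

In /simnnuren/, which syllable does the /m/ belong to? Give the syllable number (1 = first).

1

The vowels are i, u, e — 3 nuclei, so 3 syllables.
/i…u/ gap (V1→V2): /mnn/; trying suffixes from longest down, /n/ is the first permitted one, so coda /mn/ | onset /n/.
/u…e/ gap (V2→V3): /r/ is a single consonant, so it becomes the next onset.
Result: simn.nu.ren.
The /m/ is in the coda of syllable 1 (/simn/).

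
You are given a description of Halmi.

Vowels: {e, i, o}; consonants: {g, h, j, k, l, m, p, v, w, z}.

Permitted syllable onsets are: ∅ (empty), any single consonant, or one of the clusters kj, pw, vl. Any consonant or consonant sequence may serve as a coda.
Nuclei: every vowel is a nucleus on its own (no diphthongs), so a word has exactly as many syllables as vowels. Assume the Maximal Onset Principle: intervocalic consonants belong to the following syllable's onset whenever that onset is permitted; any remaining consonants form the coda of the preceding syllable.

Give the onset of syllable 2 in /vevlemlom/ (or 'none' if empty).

Vowels present: e, e, o; each is a nucleus, giving 3 syllables.
/e…e/ gap (V1→V2): cluster /vl/ — /vl/ is itself a permitted onset, so the whole cluster goes right; preceding coda = ∅.
/e…o/ gap (V2→V3): /ml/ splits as /m/ + /l/ (/l/ is the longest suffix that is a licit onset).
Result: ve.vlem.lom.
Syllable 2 is /vlem/: onset /vl/, nucleus /e/, coda /m/.

vl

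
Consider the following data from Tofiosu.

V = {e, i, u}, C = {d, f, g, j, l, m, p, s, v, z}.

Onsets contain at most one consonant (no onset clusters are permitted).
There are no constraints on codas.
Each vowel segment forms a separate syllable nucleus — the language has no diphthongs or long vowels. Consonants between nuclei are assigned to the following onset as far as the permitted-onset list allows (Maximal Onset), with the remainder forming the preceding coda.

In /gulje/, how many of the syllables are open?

1

Vowels present: u, e; each is a nucleus, giving 2 syllables.
σ1/σ2 boundary: /lj/ — longest licit onset from the right is /j/, leaving /l/ as coda.
So the parse is gul.je.
Classifying each syllable: /gul/ (closed), /je/ (open).
Open syllables: 1.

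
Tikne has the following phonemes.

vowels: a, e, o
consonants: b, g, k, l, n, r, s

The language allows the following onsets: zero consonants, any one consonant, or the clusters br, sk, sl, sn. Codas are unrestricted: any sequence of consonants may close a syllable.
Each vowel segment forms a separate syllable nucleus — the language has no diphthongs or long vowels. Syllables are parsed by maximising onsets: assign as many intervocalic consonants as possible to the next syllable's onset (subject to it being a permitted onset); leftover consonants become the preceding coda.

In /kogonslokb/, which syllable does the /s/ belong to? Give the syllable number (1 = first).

Nuclei (vowels): o, o, o → 3 syllables.
/o…o/ gap (V1→V2): /g/ is a single consonant, so it becomes the next onset.
/o…o/ gap (V2→V3): /nsl/; trying suffixes from longest down, /sl/ is the first permitted one, so coda /n/ | onset /sl/.
Putting it together: ko.gon.slokb.
The /s/ is in the onset of syllable 3 (/slokb/).

3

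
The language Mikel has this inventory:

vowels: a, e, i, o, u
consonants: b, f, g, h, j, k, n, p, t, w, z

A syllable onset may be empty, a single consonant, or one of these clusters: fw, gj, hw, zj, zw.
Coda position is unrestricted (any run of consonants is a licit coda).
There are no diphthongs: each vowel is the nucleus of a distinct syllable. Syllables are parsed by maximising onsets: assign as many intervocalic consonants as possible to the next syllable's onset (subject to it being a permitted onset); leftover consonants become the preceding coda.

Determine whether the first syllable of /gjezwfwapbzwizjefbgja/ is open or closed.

Vowels present: e, a, i, e, a; each is a nucleus, giving 5 syllables.
σ1/σ2 boundary: /zwfw/ splits as /zw/ + /fw/ (/fw/ is the longest suffix that is a licit onset).
σ2/σ3 boundary: cluster /pbzw/ — the longest permitted-onset suffix is /zw/; onset = /zw/, preceding coda = /pb/.
σ3/σ4 boundary: cluster /zj/ — /zj/ is itself a permitted onset, so the whole cluster goes right; preceding coda = ∅.
σ4/σ5 boundary: /fbgj/; trying suffixes from longest down, /gj/ is the first permitted one, so coda /fb/ | onset /gj/.
Putting it together: gjezw.fwapb.zwi.zjefb.gja.
Syllable 1 is /gjezw/ with coda /zw/, so it is closed.

closed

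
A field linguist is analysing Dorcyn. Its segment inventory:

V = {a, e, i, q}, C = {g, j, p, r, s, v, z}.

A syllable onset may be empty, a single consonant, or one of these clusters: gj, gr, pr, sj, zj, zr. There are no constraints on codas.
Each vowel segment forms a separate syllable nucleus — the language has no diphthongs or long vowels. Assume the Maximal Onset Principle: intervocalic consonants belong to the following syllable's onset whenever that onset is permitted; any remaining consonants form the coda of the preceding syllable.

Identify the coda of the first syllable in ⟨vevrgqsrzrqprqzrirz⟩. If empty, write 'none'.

vr

The vowels are e, q, q, q, i — 5 nuclei, so 5 syllables.
/e…q/ gap (V1→V2): /vrg/ — longest licit onset from the right is /g/, leaving /vr/ as coda.
/q…q/ gap (V2→V3): /srzr/; trying suffixes from longest down, /zr/ is the first permitted one, so coda /sr/ | onset /zr/.
/q…q/ gap (V3→V4): /pr/ — entire cluster is a permitted onset → onset /pr/, coda ∅.
/q…i/ gap (V4→V5): cluster /zr/ — /zr/ is itself a permitted onset, so the whole cluster goes right; preceding coda = ∅.
Result: vevr.gqsr.zrq.prq.zrirz.
Syllable 1 is /vevr/: onset /v/, nucleus /e/, coda /vr/.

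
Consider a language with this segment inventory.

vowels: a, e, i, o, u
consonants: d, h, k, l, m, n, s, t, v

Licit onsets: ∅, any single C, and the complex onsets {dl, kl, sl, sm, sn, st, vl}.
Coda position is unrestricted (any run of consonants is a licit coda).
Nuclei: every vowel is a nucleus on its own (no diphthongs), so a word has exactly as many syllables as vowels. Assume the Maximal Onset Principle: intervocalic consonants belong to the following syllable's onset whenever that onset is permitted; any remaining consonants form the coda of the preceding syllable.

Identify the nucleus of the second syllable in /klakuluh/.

u

Nuclei (vowels): a, u, u → 3 syllables.
The second nucleus (vowel 2 from the left) is /u/.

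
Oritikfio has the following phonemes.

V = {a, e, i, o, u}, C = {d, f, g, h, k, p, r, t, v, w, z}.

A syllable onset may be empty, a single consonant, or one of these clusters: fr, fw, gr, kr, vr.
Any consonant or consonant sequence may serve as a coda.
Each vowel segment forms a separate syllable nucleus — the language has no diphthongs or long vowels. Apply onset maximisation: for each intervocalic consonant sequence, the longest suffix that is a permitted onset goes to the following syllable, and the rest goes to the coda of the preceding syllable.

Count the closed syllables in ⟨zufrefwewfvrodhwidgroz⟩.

The vowels are u, e, e, o, i, o — 6 nuclei, so 6 syllables.
V1 /u/ – V2 /e/: /fr/ — entire cluster is a permitted onset → onset /fr/, coda ∅.
V2 /e/ – V3 /e/: /fw/ — entire cluster is a permitted onset → onset /fw/, coda ∅.
V3 /e/ – V4 /o/: /wfvr/ splits as /wf/ + /vr/ (/vr/ is the longest suffix that is a licit onset).
V4 /o/ – V5 /i/: /dhw/; trying suffixes from longest down, /w/ is the first permitted one, so coda /dh/ | onset /w/.
V5 /i/ – V6 /o/: /dgr/ splits as /d/ + /gr/ (/gr/ is the longest suffix that is a licit onset).
Putting it together: zu.fre.fwewf.vrodh.wid.groz.
Classifying each syllable: /zu/ (open), /fre/ (open), /fwewf/ (closed), /vrodh/ (closed), /wid/ (closed), /groz/ (closed).
Closed syllables: 4.

4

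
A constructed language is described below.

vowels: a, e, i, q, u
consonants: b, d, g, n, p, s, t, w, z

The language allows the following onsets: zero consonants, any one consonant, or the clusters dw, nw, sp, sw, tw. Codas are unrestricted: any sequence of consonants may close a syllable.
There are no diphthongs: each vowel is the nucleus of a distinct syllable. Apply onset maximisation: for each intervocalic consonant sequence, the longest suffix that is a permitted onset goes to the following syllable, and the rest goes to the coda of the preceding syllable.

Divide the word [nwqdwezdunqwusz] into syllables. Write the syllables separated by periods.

Vowels present: q, e, u, q, u; each is a nucleus, giving 5 syllables.
/q…e/ gap (V1→V2): /dw/ is a licit onset in full, so it all attaches to the next syllable.
/e…u/ gap (V2→V3): /zd/ splits as /z/ + /d/ (/d/ is the longest suffix that is a licit onset).
/u…q/ gap (V3→V4): just /n/ — single C goes to the following onset.
/q…u/ gap (V4→V5): /w/ → onset of the next syllable (single consonants are always licit onsets).

nwq.dwez.du.nq.wusz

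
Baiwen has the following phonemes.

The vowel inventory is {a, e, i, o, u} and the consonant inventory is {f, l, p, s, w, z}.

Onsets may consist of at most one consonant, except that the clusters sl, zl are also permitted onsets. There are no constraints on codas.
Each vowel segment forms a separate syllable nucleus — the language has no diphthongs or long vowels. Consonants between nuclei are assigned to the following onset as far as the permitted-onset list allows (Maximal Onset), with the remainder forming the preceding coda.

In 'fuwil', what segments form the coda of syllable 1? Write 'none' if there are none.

none

Nuclei (vowels): u, i → 2 syllables.
σ1/σ2 boundary: /w/ is a single consonant, so it becomes the next onset.
Putting it together: fu.wil.
Syllable 1 is /fu/: onset /f/, nucleus /u/, coda ∅.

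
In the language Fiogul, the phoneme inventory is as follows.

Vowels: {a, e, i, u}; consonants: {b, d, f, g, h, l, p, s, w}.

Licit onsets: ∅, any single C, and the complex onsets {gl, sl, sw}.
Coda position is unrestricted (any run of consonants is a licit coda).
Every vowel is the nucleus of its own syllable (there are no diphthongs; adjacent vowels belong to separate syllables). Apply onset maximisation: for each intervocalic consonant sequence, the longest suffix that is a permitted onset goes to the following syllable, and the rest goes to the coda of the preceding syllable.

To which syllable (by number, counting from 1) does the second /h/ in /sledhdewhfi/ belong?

Nuclei (vowels): e, e, i → 3 syllables.
V1 /e/ – V2 /e/: cluster /dhd/ — the longest permitted-onset suffix is /d/; onset = /d/, preceding coda = /dh/.
V2 /e/ – V3 /i/: /whf/; trying suffixes from longest down, /f/ is the first permitted one, so coda /wh/ | onset /f/.
Result: sledh.dewh.fi.
The second /h/ is in the coda of syllable 2 (/dewh/).

2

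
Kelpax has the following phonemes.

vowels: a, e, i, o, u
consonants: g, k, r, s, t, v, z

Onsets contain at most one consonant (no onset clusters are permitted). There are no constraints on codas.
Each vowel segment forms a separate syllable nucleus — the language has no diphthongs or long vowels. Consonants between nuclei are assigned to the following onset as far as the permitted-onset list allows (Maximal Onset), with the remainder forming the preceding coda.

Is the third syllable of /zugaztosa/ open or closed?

open

The vowels are u, a, o, a — 4 nuclei, so 4 syllables.
Between /u/ (V1) and /a/ (V2): /g/ is a single consonant, so it becomes the next onset.
Between /a/ (V2) and /o/ (V3): cluster /zt/ — the longest permitted-onset suffix is /t/; onset = /t/, preceding coda = /z/.
Between /o/ (V3) and /a/ (V4): just /s/ — single C goes to the following onset.
So the parse is zu.gaz.to.sa.
Syllable 3 is /to/; it ends in its nucleus with no coda, so it is open.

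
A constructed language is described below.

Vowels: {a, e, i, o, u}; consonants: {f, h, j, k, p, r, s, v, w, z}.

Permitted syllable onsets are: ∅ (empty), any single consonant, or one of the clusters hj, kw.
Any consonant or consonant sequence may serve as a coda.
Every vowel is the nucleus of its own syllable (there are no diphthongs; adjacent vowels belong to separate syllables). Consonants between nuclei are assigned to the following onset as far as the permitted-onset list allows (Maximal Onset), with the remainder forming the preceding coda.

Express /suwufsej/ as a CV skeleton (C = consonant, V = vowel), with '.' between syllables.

CV.CVC.CVC

Nuclei (vowels): u, u, e → 3 syllables.
σ1/σ2 boundary: /w/ → onset of the next syllable (single consonants are always licit onsets).
σ2/σ3 boundary: /fs/ splits as /f/ + /s/ (/s/ is the longest suffix that is a licit onset).
Putting it together: su.wuf.sej.
Mapping each syllable to C/V: /su/ → CV, /wuf/ → CVC, /sej/ → CVC.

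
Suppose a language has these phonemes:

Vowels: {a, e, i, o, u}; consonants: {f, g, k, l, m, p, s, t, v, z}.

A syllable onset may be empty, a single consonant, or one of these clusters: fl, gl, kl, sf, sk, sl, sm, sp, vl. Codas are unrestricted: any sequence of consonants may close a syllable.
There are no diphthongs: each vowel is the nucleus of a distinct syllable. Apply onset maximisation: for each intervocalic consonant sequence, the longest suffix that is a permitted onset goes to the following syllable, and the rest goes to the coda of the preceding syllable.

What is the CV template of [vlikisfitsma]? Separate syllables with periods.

Nuclei (vowels): i, i, i, a → 4 syllables.
V1 /i/ – V2 /i/: /k/ → onset of the next syllable (single consonants are always licit onsets).
V2 /i/ – V3 /i/: cluster /sf/ — /sf/ is itself a permitted onset, so the whole cluster goes right; preceding coda = ∅.
V3 /i/ – V4 /a/: /tsm/ — longest licit onset from the right is /sm/, leaving /t/ as coda.
Result: vli.ki.sfit.sma.
Mapping each syllable to C/V: /vli/ → CCV, /ki/ → CV, /sfit/ → CCVC, /sma/ → CCV.

CCV.CV.CCVC.CCV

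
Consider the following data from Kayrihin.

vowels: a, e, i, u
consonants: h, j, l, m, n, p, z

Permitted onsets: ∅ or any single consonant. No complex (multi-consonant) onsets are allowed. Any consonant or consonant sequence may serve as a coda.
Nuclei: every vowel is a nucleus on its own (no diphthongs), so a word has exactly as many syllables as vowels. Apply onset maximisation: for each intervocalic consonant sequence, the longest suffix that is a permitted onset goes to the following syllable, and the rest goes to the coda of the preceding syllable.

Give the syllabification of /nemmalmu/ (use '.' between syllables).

nem.mal.mu

Nuclei (vowels): e, a, u → 3 syllables.
Between /e/ (V1) and /a/ (V2): cluster /mm/ — the longest permitted-onset suffix is /m/; onset = /m/, preceding coda = /m/.
Between /a/ (V2) and /u/ (V3): cluster /lm/ — the longest permitted-onset suffix is /m/; onset = /m/, preceding coda = /l/.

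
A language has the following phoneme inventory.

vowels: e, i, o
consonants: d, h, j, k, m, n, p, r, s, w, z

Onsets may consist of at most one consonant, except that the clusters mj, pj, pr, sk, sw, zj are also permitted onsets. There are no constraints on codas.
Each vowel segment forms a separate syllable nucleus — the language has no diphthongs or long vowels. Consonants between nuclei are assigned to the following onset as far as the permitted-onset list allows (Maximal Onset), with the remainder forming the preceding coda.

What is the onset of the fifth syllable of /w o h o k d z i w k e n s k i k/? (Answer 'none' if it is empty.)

sk

Vowels present: o, o, i, e, i; each is a nucleus, giving 5 syllables.
V1 /o/ – V2 /o/: /h/ → onset of the next syllable (single consonants are always licit onsets).
V2 /o/ – V3 /i/: /kdz/ splits as /kd/ + /z/ (/z/ is the longest suffix that is a licit onset).
V3 /i/ – V4 /e/: cluster /wk/ — the longest permitted-onset suffix is /k/; onset = /k/, preceding coda = /w/.
V4 /e/ – V5 /i/: /nsk/; trying suffixes from longest down, /sk/ is the first permitted one, so coda /n/ | onset /sk/.
Syllabification: wo.hokd.ziw.ken.skik.
Syllable 5 is /skik/: onset /sk/, nucleus /i/, coda /k/.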